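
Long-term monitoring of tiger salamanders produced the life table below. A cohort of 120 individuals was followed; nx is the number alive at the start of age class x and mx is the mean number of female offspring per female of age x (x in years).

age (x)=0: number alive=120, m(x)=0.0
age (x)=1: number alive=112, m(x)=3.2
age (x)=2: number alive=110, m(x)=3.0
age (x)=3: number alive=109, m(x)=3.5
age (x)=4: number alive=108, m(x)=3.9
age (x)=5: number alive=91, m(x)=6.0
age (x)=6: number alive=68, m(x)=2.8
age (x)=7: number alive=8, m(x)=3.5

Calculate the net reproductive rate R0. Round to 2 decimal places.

lx = nx/n0 = nx/120: 1, 0.93333…, 0.91667…, 0.90833…, 0.9, 0.75833…, 0.56667…, 0.06667…
lx·mx by age: 0, 2.986667…, 2.75…, 3.179167…, 3.51, 4.55…, 1.586667…, 0.233333…
R0 = Σ lx·mx = 18.795833… → 18.80

18.80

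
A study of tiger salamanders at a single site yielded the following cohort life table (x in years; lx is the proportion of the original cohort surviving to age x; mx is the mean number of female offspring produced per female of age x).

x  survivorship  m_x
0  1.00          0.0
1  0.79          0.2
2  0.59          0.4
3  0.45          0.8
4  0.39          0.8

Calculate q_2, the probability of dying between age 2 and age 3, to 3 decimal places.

q_2 = (l_2 − l_3) / l_2 = (0.59 − 0.45) / 0.59
     = 0.14 / 0.59 = 0.237288… → 0.237

0.237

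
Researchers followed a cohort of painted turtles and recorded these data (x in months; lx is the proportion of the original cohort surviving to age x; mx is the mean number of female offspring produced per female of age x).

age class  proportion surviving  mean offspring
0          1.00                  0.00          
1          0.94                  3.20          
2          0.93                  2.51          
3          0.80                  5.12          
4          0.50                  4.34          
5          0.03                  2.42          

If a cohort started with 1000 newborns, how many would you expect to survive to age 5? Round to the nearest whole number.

30

Expected survivors = N0 · l_5 = 1000 × 0.03 = 30 → 30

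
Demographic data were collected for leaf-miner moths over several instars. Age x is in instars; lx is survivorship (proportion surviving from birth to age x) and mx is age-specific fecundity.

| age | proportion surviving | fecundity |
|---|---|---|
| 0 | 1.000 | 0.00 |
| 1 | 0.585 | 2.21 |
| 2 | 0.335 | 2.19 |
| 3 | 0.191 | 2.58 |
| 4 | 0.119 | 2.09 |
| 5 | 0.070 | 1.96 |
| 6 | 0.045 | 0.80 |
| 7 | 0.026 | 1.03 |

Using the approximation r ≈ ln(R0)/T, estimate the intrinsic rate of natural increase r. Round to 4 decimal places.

0.5107

R0 = Σ lx·mx = 0 + 1.29285 + 0.73365 + 0.49278 + 0.24871 + 0.1372 + 0.036 + 0.02678 = 2.96797
Σ x·lx·mx = 6.32279; T = 6.32279/2.96797 = 2.13034…
r ≈ ln(R0)/T = ln(2.96797)/2.13034… = 0.510659… → 0.5107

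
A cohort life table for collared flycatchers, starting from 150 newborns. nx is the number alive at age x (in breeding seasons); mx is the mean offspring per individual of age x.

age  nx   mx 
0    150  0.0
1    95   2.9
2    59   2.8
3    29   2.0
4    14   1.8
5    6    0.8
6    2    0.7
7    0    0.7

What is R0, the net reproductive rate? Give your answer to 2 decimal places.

3.53

lx = nx/n0 = nx/150: 1, 0.63333…, 0.39333…, 0.19333…, 0.09333…, 0.04, 0.01333…, 0
lx·mx by age: 0, 1.836667…, 1.101333…, 0.386667…, 0.168…, 0.032, 0.009333…, 0
R0 = Σ lx·mx = 3.534… → 3.53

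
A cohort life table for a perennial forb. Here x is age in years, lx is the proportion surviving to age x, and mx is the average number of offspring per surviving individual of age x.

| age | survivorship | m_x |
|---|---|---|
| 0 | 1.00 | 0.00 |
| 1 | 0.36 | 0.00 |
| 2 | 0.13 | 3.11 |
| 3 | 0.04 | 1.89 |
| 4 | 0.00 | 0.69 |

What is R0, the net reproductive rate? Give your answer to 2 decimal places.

0.48

lx·mx by age: 0, 0, 0.4043, 0.0756, 0
R0 = Σ lx·mx = 0.4799 → 0.48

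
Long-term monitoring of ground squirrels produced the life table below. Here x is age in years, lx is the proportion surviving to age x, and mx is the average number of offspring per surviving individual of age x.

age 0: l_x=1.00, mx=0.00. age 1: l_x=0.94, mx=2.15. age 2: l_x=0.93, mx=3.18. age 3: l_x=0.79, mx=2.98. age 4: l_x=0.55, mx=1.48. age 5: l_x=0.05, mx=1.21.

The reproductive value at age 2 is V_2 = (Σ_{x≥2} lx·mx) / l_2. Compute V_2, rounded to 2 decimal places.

lx·mx for x ≥ 2: 2.9574, 2.3542, 0.814, 0.0605 → sum = 6.1861
V_2 = 6.1861 / l_2 = 6.1861 / 0.93 = 6.65172… → 6.65

6.65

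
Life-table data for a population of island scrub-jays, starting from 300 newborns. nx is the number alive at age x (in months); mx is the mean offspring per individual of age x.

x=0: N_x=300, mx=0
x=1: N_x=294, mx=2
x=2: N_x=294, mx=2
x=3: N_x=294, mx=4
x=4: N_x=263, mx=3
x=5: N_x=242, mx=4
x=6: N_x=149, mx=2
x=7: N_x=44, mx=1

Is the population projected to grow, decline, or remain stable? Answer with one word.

growing

lx = nx/n0 = nx/300: 1, 0.98, 0.98, 0.98, 0.87667…, 0.80667…, 0.49667…, 0.14667…
R0 = Σ lx·mx = 0 + 1.96 + 1.96 + 3.92 + 2.63… + 3.226667… + 0.993333… + 0.146667… = 14.836667…
R0 > 1, so the population is growing.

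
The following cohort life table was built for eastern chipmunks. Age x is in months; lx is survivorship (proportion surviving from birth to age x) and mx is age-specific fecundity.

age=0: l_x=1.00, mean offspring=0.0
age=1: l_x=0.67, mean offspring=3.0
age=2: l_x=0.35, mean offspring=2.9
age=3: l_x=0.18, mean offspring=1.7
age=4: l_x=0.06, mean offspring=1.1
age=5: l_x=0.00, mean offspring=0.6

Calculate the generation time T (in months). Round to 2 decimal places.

lx·mx: 0, 2.01, 1.015, 0.306, 0.066, 0 → R0 = 3.397
x·lx·mx: 0, 2.01, 2.03, 0.918, 0.264, 0 → Σ = 5.222
T = 5.222 / 3.397 = 1.537239… → 1.54

1.54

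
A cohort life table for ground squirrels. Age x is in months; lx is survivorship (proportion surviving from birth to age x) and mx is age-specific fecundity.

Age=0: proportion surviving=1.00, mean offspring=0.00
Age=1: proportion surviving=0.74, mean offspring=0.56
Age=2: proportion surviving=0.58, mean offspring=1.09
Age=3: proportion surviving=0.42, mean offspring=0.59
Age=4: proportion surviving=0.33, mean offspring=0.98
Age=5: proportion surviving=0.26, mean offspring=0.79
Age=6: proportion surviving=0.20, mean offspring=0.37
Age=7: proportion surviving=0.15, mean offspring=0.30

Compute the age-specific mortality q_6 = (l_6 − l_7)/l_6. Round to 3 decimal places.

q_6 = (l_6 − l_7) / l_6 = (0.2 − 0.15) / 0.2
     = 0.05 / 0.2 = 0.25 → 0.250

0.250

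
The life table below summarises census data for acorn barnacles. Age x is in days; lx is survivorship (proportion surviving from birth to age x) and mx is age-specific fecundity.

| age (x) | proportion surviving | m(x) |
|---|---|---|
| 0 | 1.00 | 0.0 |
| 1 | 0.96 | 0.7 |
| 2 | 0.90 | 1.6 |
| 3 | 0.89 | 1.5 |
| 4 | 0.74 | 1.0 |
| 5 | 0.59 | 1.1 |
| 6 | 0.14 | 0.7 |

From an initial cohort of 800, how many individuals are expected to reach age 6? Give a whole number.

112

Expected survivors = N0 · l_6 = 800 × 0.14 = 112 → 112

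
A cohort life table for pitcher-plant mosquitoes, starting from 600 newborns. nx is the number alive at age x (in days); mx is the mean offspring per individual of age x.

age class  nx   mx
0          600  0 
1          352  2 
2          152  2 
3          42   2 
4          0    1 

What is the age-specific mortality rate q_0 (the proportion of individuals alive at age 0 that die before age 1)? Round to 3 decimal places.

0.413

lx = nx/n0 = nx/600: 1, 0.58667…, 0.25333…, 0.07, 0
q_0 = (l_0 − l_1) / l_0 = (1 − 0.586667…) / 1
     = 0.413333… / 1 = 0.413333… → 0.413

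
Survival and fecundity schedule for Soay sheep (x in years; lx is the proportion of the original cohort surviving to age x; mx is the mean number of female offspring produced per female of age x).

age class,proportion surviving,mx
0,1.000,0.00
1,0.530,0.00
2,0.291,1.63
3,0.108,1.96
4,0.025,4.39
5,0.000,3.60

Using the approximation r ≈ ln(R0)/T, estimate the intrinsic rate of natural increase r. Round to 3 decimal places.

R0 = Σ lx·mx = 0 + 0 + 0.47433 + 0.21168 + 0.10975 + 0 = 0.79576
Σ x·lx·mx = 2.0227; T = 2.0227/0.79576 = 2.54185…
r ≈ ln(R0)/T = ln(0.79576)/2.54185… = -0.08988… → -0.090

-0.090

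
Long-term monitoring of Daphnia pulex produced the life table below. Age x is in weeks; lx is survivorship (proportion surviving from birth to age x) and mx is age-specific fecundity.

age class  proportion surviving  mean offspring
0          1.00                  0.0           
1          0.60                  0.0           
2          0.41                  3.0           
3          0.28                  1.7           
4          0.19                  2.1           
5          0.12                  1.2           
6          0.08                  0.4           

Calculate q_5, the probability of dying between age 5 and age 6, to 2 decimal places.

0.33

q_5 = (l_5 − l_6) / l_5 = (0.12 − 0.08) / 0.12
     = 0.04 / 0.12 = 0.333333… → 0.33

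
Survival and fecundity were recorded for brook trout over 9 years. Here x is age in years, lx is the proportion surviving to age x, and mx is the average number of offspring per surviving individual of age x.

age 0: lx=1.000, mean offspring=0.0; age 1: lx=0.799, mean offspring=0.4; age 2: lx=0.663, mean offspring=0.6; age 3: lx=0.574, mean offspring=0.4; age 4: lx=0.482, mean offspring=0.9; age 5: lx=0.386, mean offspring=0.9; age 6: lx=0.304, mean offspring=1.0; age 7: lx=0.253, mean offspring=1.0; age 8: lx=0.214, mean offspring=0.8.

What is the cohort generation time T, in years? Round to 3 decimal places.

4.169

lx·mx: 0, 0.3196, 0.3978, 0.2296, 0.4338, 0.3474, 0.304, 0.253, 0.1712 → R0 = 2.4564
x·lx·mx: 0, 0.3196, 0.7956, 0.6888, 1.7352, 1.737, 1.824, 1.771, 1.3696 → Σ = 10.2408
T = 10.2408 / 2.4564 = 4.169028… → 4.169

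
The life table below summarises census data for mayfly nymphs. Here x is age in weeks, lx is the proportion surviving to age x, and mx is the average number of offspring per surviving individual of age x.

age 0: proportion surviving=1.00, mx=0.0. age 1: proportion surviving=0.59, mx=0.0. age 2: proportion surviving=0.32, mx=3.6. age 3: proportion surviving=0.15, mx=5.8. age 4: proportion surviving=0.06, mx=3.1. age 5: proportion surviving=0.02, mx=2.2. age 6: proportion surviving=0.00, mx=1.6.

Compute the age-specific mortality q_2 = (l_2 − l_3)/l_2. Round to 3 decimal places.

q_2 = (l_2 − l_3) / l_2 = (0.32 − 0.15) / 0.32
     = 0.17 / 0.32 = 0.53125 → 0.531

0.531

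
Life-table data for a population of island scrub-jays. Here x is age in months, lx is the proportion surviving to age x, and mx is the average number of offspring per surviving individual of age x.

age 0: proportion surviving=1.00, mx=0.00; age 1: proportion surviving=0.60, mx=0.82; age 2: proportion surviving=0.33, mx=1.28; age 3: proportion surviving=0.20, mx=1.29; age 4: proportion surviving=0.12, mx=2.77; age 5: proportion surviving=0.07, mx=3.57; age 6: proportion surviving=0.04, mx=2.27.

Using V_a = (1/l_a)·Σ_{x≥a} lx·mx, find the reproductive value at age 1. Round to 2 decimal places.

3.08

lx·mx for x ≥ 1: 0.492, 0.4224, 0.258, 0.3324, 0.2499, 0.0908 → sum = 1.8455
V_1 = 1.8455 / l_1 = 1.8455 / 0.6 = 3.075833… → 3.08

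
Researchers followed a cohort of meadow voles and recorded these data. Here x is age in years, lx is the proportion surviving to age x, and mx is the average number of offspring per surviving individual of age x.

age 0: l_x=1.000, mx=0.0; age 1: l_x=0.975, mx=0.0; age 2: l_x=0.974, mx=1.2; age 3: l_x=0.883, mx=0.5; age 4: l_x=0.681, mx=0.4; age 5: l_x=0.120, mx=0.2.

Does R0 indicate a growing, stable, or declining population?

R0 = Σ lx·mx = 0 + 0 + 1.1688 + 0.4415 + 0.2724 + 0.024 = 1.9067
R0 > 1, so the population is growing.

growing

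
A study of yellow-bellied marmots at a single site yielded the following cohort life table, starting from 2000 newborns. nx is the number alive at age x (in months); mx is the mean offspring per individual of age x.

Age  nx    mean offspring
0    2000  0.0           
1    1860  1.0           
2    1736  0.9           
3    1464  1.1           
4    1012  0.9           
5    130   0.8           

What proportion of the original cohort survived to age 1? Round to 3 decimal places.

0.930

l_1 = n_1/n_0 = 1860/2000 = 0.93 → 0.930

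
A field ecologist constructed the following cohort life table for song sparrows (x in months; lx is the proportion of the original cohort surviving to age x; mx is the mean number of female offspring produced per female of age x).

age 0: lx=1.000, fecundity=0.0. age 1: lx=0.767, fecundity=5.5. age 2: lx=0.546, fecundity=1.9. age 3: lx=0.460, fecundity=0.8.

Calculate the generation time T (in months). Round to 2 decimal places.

lx·mx: 0, 4.2185, 1.0374, 0.368 → R0 = 5.6239
x·lx·mx: 0, 4.2185, 2.0748, 1.104 → Σ = 7.3973
T = 7.3973 / 5.6239 = 1.315333… → 1.32

1.32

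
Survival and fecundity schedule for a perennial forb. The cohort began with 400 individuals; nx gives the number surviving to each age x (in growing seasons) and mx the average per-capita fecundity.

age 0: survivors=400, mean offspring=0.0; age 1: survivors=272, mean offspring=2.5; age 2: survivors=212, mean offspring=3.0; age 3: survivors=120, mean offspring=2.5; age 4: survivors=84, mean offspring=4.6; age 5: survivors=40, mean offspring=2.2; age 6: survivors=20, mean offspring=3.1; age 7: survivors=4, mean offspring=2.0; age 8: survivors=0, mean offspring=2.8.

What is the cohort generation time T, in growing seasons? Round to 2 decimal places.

2.44

lx = nx/n0 = nx/400: 1, 0.68, 0.53, 0.3, 0.21, 0.1, 0.05, 0.01, 0
lx·mx: 0, 1.7, 1.59, 0.75, 0.966, 0.22, 0.155, 0.02, 0 → R0 = 5.401
x·lx·mx: 0, 1.7, 3.18, 2.25, 3.864, 1.1, 0.93, 0.14, 0 → Σ = 13.164
T = 13.164 / 5.401 = 2.437326… → 2.44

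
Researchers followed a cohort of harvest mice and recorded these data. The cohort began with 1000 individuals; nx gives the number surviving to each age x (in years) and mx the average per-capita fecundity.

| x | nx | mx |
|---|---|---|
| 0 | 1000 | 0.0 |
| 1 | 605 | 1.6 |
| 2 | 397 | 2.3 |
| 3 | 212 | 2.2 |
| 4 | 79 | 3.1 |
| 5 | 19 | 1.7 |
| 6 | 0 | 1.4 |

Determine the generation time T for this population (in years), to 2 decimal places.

lx = nx/n0 = nx/1000: 1, 0.605, 0.397, 0.212, 0.079, 0.019, 0
lx·mx: 0, 0.968, 0.9131, 0.4664, 0.2449, 0.0323, 0 → R0 = 2.6247
x·lx·mx: 0, 0.968, 1.8262, 1.3992, 0.9796, 0.1615, 0 → Σ = 5.3345
T = 5.3345 / 2.6247 = 2.032423… → 2.03

2.03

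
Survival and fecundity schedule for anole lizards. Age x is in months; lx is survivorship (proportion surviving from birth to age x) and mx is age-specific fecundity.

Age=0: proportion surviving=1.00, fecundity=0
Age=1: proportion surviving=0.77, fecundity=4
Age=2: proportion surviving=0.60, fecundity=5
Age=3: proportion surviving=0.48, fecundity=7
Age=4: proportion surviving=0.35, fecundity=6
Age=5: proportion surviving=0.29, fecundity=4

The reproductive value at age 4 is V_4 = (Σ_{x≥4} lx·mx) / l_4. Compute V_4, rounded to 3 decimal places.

9.314

lx·mx for x ≥ 4: 2.1, 1.16 → sum = 3.26
V_4 = 3.26 / l_4 = 3.26 / 0.35 = 9.314286… → 9.314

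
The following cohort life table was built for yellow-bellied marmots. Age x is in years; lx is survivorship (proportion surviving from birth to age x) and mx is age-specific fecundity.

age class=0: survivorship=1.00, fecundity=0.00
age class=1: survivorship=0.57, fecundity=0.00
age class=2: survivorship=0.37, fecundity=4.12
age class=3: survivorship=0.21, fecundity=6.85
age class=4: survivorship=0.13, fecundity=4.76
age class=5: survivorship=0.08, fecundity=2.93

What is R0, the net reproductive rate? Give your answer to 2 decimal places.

lx·mx by age: 0, 0, 1.5244, 1.4385, 0.6188, 0.2344
R0 = Σ lx·mx = 3.8161 → 3.82

3.82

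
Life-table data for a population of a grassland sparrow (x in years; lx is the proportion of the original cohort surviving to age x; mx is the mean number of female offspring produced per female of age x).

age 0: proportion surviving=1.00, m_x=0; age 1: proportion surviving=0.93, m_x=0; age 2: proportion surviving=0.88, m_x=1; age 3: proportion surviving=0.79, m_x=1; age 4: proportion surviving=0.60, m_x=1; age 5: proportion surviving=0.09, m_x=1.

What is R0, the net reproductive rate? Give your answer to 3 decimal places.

2.360

lx·mx by age: 0, 0, 0.88, 0.79, 0.6, 0.09
R0 = Σ lx·mx = 2.36 → 2.360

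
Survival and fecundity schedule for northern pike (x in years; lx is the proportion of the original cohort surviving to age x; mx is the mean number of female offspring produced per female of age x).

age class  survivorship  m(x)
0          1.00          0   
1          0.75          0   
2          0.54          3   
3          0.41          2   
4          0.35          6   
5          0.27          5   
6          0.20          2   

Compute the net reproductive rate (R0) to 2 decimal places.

lx·mx by age: 0, 0, 1.62, 0.82, 2.1, 1.35, 0.4
R0 = Σ lx·mx = 6.29 → 6.29

6.29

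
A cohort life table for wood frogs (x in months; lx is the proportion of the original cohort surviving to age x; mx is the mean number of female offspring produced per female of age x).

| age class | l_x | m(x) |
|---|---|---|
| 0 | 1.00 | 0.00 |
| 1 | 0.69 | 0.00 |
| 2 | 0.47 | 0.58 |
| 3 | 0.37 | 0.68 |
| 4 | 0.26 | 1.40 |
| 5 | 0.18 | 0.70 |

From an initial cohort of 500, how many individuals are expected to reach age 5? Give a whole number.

Expected survivors = N0 · l_5 = 500 × 0.18 = 90 → 90

90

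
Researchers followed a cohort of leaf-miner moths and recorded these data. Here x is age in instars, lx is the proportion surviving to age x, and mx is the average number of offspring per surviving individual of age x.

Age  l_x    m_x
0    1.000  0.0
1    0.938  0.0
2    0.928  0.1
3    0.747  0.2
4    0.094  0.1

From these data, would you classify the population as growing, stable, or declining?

declining

R0 = Σ lx·mx = 0 + 0 + 0.0928 + 0.1494 + 0.0094 = 0.2516
R0 < 1, so the population is declining.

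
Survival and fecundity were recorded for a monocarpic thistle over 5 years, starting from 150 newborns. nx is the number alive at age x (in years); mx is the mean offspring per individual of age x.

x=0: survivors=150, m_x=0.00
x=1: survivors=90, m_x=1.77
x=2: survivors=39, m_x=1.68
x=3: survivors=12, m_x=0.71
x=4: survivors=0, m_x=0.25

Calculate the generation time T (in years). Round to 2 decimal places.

1.35

lx = nx/n0 = nx/150: 1, 0.6, 0.26, 0.08, 0
lx·mx: 0, 1.062, 0.4368, 0.0568, 0 → R0 = 1.5556
x·lx·mx: 0, 1.062, 0.8736, 0.1704, 0 → Σ = 2.106
T = 2.106 / 1.5556 = 1.353818… → 1.35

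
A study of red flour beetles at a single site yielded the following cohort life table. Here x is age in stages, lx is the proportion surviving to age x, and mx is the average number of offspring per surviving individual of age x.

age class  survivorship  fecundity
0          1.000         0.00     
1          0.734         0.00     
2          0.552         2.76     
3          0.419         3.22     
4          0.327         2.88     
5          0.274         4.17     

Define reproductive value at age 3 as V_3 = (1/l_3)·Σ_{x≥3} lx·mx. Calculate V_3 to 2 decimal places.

8.19

lx·mx for x ≥ 3: 1.34918, 0.94176, 1.14258 → sum = 3.43352
V_3 = 3.43352 / l_3 = 3.43352 / 0.419 = 8.194558… → 8.19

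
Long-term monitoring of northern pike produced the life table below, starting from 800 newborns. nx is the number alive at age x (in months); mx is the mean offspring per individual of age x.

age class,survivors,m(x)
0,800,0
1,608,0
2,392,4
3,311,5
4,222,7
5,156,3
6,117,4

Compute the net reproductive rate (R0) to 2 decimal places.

lx = nx/n0 = nx/800: 1, 0.76, 0.49, 0.38875, 0.2775, 0.195, 0.14625
lx·mx by age: 0, 0, 1.96, 1.94375, 1.9425, 0.585, 0.585
R0 = Σ lx·mx = 7.01625 → 7.02

7.02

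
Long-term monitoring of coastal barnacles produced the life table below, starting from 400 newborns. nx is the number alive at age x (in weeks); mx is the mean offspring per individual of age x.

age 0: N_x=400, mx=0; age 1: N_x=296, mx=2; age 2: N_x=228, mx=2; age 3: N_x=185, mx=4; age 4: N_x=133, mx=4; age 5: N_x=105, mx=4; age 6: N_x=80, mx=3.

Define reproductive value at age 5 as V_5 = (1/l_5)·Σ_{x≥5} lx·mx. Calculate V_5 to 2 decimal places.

lx = nx/n0 = nx/400: 1, 0.74, 0.57, 0.4625, 0.3325, 0.2625, 0.2
lx·mx for x ≥ 5: 1.05, 0.6 → sum = 1.65
V_5 = 1.65 / l_5 = 1.65 / 0.2625 = 6.285714… → 6.29

6.29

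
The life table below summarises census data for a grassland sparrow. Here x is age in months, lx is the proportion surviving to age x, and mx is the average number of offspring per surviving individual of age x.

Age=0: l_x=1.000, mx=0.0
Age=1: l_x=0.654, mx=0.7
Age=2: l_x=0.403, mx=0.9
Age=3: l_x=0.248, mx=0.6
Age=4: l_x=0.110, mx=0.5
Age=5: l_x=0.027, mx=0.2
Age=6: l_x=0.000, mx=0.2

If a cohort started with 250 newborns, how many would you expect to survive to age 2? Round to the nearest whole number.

101

Expected survivors = N0 · l_2 = 250 × 0.403 = 100.75 → 101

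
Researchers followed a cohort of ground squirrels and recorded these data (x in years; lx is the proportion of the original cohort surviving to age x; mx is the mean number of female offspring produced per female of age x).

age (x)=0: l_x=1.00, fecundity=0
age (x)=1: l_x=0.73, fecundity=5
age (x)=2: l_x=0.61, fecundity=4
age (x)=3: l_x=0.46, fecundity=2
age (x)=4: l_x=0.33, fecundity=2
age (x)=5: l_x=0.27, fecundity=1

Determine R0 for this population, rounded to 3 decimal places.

lx·mx by age: 0, 3.65, 2.44, 0.92, 0.66, 0.27
R0 = Σ lx·mx = 7.94 → 7.940

7.940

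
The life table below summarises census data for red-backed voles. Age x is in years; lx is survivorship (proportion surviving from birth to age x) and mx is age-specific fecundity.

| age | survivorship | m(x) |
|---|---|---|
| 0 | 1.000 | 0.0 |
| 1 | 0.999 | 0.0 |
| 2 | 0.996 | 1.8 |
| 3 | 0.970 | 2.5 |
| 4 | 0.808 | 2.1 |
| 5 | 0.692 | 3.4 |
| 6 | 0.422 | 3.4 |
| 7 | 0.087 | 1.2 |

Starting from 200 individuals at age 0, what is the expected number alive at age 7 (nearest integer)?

Expected survivors = N0 · l_7 = 200 × 0.087 = 17.4 → 17

17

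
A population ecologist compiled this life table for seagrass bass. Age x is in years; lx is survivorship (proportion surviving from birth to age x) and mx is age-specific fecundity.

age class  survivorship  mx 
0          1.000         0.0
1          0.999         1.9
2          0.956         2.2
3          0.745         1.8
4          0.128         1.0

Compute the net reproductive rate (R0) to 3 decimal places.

5.470

lx·mx by age: 0, 1.8981, 2.1032, 1.341, 0.128
R0 = Σ lx·mx = 5.4703 → 5.470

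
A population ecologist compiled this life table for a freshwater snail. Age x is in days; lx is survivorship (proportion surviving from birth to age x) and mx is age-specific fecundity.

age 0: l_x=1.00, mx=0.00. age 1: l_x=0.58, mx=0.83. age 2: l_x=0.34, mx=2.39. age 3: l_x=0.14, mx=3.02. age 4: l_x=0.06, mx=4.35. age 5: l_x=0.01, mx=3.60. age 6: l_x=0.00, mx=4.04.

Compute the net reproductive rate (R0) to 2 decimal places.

lx·mx by age: 0, 0.4814, 0.8126, 0.4228, 0.261, 0.036, 0
R0 = Σ lx·mx = 2.0138 → 2.01

2.01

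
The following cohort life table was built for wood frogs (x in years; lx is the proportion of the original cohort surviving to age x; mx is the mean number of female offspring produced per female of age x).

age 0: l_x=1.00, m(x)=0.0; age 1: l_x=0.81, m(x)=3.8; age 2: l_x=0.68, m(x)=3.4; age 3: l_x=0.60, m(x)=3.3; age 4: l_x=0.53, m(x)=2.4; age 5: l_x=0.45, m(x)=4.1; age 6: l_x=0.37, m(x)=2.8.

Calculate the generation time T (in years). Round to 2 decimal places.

2.97

lx·mx: 0, 3.078, 2.312, 1.98, 1.272, 1.845, 1.036 → R0 = 11.523
x·lx·mx: 0, 3.078, 4.624, 5.94, 5.088, 9.225, 6.216 → Σ = 34.171
T = 34.171 / 11.523 = 2.96546… → 2.97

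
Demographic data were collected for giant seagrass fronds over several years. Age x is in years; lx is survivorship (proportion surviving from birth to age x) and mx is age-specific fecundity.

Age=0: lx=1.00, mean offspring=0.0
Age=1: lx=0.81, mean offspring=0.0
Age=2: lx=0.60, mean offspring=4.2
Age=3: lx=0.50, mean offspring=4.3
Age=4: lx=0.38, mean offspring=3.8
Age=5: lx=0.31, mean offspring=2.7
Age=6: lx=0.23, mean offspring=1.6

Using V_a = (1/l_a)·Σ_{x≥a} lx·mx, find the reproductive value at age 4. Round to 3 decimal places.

lx·mx for x ≥ 4: 1.444, 0.837, 0.368 → sum = 2.649
V_4 = 2.649 / l_4 = 2.649 / 0.38 = 6.971053… → 6.971

6.971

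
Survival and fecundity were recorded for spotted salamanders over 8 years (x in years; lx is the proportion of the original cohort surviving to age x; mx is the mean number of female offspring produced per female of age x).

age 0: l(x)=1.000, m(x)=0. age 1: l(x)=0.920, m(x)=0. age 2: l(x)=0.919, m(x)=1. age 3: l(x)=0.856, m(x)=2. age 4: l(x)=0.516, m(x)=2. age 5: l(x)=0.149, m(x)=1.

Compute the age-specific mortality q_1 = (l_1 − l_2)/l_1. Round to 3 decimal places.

0.001

q_1 = (l_1 − l_2) / l_1 = (0.92 − 0.919) / 0.92
     = 0.001 / 0.92 = 0.001087… → 0.001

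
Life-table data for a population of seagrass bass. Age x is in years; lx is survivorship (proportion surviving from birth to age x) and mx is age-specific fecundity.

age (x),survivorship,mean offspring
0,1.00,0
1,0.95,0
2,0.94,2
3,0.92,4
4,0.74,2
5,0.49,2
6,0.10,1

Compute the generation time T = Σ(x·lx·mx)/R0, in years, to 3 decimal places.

3.229

lx·mx: 0, 0, 1.88, 3.68, 1.48, 0.98, 0.1 → R0 = 8.12
x·lx·mx: 0, 0, 3.76, 11.04, 5.92, 4.9, 0.6 → Σ = 26.22
T = 26.22 / 8.12 = 3.229064… → 3.229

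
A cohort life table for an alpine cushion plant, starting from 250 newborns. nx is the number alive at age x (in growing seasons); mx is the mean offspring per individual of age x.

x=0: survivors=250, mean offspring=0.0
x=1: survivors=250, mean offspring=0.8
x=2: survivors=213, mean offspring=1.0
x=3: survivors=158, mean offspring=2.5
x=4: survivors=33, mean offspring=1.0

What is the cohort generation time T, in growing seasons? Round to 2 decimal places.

lx = nx/n0 = nx/250: 1, 1, 0.852, 0.632, 0.132
lx·mx: 0, 0.8, 0.852, 1.58, 0.132 → R0 = 3.364
x·lx·mx: 0, 0.8, 1.704, 4.74, 0.528 → Σ = 7.772
T = 7.772 / 3.364 = 2.310345… → 2.31

2.31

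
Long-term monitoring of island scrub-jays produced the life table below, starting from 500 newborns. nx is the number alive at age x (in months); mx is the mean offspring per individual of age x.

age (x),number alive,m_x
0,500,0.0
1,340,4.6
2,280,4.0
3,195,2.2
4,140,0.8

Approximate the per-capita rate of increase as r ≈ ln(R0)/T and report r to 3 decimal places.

lx = nx/n0 = nx/500: 1, 0.68, 0.56, 0.39, 0.28
R0 = Σ lx·mx = 0 + 3.128 + 2.24 + 0.858 + 0.224 = 6.45
Σ x·lx·mx = 11.078; T = 11.078/6.45 = 1.71752…
r ≈ ln(R0)/T = ln(6.45)/1.71752… = 1.08533… → 1.085

1.085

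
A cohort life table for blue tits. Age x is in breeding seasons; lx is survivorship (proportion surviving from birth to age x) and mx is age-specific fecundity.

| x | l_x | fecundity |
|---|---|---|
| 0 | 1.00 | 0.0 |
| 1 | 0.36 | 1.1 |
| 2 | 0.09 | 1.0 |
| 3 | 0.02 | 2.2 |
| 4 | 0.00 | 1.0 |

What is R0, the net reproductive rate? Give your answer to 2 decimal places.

lx·mx by age: 0, 0.396, 0.09, 0.044, 0
R0 = Σ lx·mx = 0.53 → 0.53

0.53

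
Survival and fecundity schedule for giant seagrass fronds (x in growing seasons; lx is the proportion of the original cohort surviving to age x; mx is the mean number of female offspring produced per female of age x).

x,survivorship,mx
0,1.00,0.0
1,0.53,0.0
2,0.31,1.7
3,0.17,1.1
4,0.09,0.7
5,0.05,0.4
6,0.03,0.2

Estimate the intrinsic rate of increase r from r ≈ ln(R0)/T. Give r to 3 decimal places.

R0 = Σ lx·mx = 0 + 0 + 0.527 + 0.187 + 0.063 + 0.02 + 0.006 = 0.803
Σ x·lx·mx = 2.003; T = 2.003/0.803 = 2.4944…
r ≈ ln(R0)/T = ln(0.803)/2.4944… = -0.08796… → -0.088

-0.088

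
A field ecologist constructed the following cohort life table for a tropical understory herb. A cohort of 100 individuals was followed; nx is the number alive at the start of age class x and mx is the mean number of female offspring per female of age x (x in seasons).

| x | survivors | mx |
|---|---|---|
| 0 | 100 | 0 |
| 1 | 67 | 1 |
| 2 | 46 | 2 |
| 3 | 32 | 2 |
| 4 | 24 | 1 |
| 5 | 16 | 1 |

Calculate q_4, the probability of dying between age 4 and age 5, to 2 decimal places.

0.33

lx = nx/n0 = nx/100: 1, 0.67, 0.46, 0.32, 0.24, 0.16
q_4 = (l_4 − l_5) / l_4 = (0.24 − 0.16) / 0.24
     = 0.08 / 0.24 = 0.333333… → 0.33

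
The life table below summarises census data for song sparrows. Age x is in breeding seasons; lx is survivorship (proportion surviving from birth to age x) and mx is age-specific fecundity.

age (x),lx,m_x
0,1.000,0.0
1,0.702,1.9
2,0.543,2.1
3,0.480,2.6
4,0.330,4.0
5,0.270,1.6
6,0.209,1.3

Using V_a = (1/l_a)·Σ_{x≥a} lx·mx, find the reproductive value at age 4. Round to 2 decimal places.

lx·mx for x ≥ 4: 1.32, 0.432, 0.2717 → sum = 2.0237
V_4 = 2.0237 / l_4 = 2.0237 / 0.33 = 6.132424… → 6.13

6.13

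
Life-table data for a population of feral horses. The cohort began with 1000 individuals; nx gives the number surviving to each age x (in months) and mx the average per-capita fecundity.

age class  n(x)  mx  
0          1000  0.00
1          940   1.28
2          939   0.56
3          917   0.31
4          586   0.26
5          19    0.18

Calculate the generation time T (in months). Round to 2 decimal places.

1.72

lx = nx/n0 = nx/1000: 1, 0.94, 0.939, 0.917, 0.586, 0.019
lx·mx: 0, 1.2032, 0.52584, 0.28427, 0.15236, 0.00342 → R0 = 2.16909
x·lx·mx: 0, 1.2032, 1.05168, 0.85281, 0.60944, 0.0171 → Σ = 3.73423
T = 3.73423 / 2.16909 = 1.721565… → 1.72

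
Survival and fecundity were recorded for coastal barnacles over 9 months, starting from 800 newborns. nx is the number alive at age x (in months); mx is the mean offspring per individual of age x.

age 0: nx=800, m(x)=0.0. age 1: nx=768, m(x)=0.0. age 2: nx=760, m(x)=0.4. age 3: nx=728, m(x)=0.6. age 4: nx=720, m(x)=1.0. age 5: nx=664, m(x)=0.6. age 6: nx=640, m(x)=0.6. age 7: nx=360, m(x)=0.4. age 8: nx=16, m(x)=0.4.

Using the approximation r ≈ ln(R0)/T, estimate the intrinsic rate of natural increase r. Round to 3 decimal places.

lx = nx/n0 = nx/800: 1, 0.96, 0.95, 0.91, 0.9, 0.83, 0.8, 0.45, 0.02
R0 = Σ lx·mx = 0 + 0 + 0.38 + 0.546 + 0.9 + 0.498 + 0.48 + 0.18 + 0.008 = 2.992
Σ x·lx·mx = 12.692; T = 12.692/2.992 = 4.24198…
r ≈ ln(R0)/T = ln(2.992)/4.24198… = 0.25836… → 0.258

0.258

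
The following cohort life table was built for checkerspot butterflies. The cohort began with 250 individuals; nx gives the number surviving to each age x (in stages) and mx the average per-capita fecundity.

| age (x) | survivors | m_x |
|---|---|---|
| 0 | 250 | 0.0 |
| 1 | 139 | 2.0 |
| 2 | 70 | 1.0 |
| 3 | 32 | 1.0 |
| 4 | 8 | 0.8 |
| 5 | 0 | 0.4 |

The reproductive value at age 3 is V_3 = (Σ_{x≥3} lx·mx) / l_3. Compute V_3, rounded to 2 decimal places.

lx = nx/n0 = nx/250: 1, 0.556, 0.28, 0.128, 0.032, 0
lx·mx for x ≥ 3: 0.128, 0.0256, 0 → sum = 0.1536
V_3 = 0.1536 / l_3 = 0.1536 / 0.128 = 1.2 → 1.20

1.20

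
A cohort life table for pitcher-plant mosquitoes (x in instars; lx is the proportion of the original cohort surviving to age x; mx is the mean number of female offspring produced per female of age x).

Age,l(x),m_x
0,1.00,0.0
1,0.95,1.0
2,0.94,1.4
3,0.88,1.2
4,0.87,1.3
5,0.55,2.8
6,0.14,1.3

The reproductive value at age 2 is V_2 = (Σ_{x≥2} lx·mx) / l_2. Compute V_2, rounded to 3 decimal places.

5.559

lx·mx for x ≥ 2: 1.316, 1.056, 1.131, 1.54, 0.182 → sum = 5.225
V_2 = 5.225 / l_2 = 5.225 / 0.94 = 5.558511… → 5.559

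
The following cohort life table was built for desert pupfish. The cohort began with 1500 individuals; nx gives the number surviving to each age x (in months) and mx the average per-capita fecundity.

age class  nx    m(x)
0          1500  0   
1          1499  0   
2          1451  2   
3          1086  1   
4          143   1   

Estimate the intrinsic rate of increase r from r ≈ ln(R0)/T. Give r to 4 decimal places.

lx = nx/n0 = nx/1500: 1, 0.99933…, 0.96733…, 0.724, 0.09533…
R0 = Σ lx·mx = 0 + 0 + 1.93467… + 0.724 + 0.09533… = 2.754…
Σ x·lx·mx = 6.422667…; T = 6.422667…/2.754… = 2.33212…
r ≈ ln(R0)/T = ln(2.754…)/2.33212… = 0.434392… → 0.4344

0.4344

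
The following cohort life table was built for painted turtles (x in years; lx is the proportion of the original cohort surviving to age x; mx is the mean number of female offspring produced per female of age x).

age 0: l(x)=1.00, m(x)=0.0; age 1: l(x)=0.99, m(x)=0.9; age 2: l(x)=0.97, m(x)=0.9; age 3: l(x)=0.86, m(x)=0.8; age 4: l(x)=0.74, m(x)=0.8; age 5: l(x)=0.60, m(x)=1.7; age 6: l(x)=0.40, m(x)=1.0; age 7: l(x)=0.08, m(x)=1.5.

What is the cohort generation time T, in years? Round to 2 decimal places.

lx·mx: 0, 0.891, 0.873, 0.688, 0.592, 1.02, 0.4, 0.12 → R0 = 4.584
x·lx·mx: 0, 0.891, 1.746, 2.064, 2.368, 5.1, 2.4, 0.84 → Σ = 15.409
T = 15.409 / 4.584 = 3.361475… → 3.36

3.36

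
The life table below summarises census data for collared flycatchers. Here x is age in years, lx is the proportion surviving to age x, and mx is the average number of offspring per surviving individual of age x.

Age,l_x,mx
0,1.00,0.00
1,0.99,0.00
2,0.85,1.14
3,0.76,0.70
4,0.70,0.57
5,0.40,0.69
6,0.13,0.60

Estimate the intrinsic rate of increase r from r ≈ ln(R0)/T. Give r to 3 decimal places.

0.263

R0 = Σ lx·mx = 0 + 0 + 0.969 + 0.532 + 0.399 + 0.276 + 0.078 = 2.254
Σ x·lx·mx = 6.978; T = 6.978/2.254 = 3.09583…
r ≈ ln(R0)/T = ln(2.254)/3.09583… = 0.26252… → 0.263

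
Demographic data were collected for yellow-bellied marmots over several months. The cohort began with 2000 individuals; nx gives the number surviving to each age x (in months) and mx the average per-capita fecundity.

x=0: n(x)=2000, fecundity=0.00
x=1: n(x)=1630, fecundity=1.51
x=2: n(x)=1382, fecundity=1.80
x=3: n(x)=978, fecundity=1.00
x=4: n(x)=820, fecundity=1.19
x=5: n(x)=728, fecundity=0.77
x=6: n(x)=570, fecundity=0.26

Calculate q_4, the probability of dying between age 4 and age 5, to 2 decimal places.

0.11

lx = nx/n0 = nx/2000: 1, 0.815, 0.691, 0.489, 0.41, 0.364, 0.285
q_4 = (l_4 − l_5) / l_4 = (0.41 − 0.364) / 0.41
     = 0.046 / 0.41 = 0.112195… → 0.11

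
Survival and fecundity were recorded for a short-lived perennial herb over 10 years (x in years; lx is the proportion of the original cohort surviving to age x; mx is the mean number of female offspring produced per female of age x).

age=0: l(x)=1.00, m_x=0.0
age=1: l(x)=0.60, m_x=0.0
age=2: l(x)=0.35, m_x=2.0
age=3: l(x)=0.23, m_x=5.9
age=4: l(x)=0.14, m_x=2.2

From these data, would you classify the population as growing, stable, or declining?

R0 = Σ lx·mx = 0 + 0 + 0.7 + 1.357 + 0.308 = 2.365
R0 > 1, so the population is growing.

growing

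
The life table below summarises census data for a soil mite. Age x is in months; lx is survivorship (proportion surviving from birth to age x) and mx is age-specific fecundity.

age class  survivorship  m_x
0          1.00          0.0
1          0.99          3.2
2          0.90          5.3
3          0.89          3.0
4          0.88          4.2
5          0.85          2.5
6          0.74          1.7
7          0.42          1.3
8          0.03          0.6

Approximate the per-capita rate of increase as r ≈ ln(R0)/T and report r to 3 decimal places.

0.920

R0 = Σ lx·mx = 0 + 3.168 + 4.77 + 2.67 + 3.696 + 2.125 + 1.258 + 0.546 + 0.018 = 18.251
Σ x·lx·mx = 57.641; T = 57.641/18.251 = 3.15824…
r ≈ ln(R0)/T = ln(18.251)/3.15824… = 0.91957… → 0.920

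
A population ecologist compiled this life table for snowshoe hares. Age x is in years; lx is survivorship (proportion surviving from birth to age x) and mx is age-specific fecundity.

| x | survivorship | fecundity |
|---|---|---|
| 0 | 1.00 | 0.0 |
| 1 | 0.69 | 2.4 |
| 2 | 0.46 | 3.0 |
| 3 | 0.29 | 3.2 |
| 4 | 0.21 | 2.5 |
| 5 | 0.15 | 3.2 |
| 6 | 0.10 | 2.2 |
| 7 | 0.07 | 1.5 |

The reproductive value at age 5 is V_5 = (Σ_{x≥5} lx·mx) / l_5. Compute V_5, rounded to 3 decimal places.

lx·mx for x ≥ 5: 0.48, 0.22, 0.105 → sum = 0.805
V_5 = 0.805 / l_5 = 0.805 / 0.15 = 5.366667… → 5.367

5.367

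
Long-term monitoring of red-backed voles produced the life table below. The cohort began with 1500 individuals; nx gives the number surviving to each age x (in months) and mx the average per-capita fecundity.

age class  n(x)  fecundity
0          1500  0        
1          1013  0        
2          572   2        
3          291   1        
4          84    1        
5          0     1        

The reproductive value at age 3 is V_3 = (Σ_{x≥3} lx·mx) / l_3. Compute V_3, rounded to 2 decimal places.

lx = nx/n0 = nx/1500: 1, 0.67533…, 0.38133…, 0.194, 0.056, 0
lx·mx for x ≥ 3: 0.194, 0.056, 0 → sum = 0.25
V_3 = 0.25 / l_3 = 0.25 / 0.194 = 1.28866… → 1.29

1.29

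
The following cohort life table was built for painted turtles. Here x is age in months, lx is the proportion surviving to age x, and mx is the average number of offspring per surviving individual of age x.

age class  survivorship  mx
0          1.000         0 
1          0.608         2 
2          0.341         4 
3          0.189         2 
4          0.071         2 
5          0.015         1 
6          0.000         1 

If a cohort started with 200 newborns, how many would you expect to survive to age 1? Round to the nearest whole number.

Expected survivors = N0 · l_1 = 200 × 0.608 = 121.6 → 122

122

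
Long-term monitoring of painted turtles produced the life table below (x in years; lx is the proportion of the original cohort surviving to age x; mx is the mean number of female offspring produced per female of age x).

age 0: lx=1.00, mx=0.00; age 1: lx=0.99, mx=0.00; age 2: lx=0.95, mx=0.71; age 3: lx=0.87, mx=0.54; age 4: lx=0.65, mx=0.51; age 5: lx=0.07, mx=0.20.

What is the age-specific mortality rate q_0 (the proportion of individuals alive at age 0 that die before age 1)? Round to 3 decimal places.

0.010

q_0 = (l_0 − l_1) / l_0 = (1 − 0.99) / 1
     = 0.01 / 1 = 0.01 → 0.010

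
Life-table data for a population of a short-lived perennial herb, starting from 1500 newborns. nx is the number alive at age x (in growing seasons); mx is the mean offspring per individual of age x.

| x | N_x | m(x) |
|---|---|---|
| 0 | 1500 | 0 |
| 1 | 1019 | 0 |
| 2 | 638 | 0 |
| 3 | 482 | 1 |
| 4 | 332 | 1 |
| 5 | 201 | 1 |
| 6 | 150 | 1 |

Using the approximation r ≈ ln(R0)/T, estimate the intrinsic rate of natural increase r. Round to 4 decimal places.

-0.0629

lx = nx/n0 = nx/1500: 1, 0.67933…, 0.42533…, 0.32133…, 0.22133…, 0.134, 0.1
R0 = Σ lx·mx = 0 + 0 + 0 + 0.32133… + 0.22133… + 0.134 + 0.1 = 0.776667…
Σ x·lx·mx = 3.119333…; T = 3.119333…/0.776667… = 4.01631…
r ≈ ln(R0)/T = ln(0.776667…)/4.01631… = -0.062929… → -0.0629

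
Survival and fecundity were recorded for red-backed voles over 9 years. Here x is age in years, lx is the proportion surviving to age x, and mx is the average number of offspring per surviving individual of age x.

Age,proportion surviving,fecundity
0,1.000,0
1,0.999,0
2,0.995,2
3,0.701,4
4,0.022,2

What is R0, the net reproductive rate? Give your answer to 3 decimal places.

4.838

lx·mx by age: 0, 0, 1.99, 2.804, 0.044
R0 = Σ lx·mx = 4.838 → 4.838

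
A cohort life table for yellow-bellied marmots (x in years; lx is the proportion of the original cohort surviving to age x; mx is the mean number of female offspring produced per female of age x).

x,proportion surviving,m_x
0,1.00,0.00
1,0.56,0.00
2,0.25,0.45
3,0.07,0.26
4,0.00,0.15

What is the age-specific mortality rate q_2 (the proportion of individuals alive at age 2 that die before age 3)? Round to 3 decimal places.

0.720

q_2 = (l_2 − l_3) / l_2 = (0.25 − 0.07) / 0.25
     = 0.18 / 0.25 = 0.72 → 0.720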